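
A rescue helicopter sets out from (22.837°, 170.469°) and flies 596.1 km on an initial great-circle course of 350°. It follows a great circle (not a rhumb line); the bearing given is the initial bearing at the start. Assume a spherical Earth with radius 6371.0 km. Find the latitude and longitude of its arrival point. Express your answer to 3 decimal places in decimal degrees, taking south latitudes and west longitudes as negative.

The arc subtends δ = 596.1/6371 = 0.093565 rad at the centre.
Start latitude φ₁ = 0.398581 rad; initial bearing θ = 6.108652 rad.
Applying the spherical law of cosines for sides, sin φ₂ = sin φ₁ cos δ + cos φ₁ sin δ cos θ = 0.471210, so φ₂ = 28.113°.
For the longitude increment, Δλ = atan2( sin θ sin δ cos φ₁, cos δ − sin φ₁ sin φ₂ ) = atan2(-0.014952, 0.812744) = -1.054°.
λ₂ = λ₁ + Δλ = 169.415°.

latitude 28.113°, longitude 169.415°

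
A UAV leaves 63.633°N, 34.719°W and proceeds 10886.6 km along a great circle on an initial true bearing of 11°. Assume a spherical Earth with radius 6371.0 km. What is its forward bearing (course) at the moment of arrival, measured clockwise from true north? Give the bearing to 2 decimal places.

Central angle δ = d/R = 1.708774 rad.
Start latitude φ₁ = 1.110605 rad; initial bearing θ = 0.191986 rad.
Applying the spherical law of cosines for sides, sin φ₂ = sin φ₁ cos δ + cos φ₁ sin δ cos θ = 0.308584, so φ₂ = 17.974°.
For the longitude increment, Δλ = atan2( sin θ sin δ cos φ₁, cos δ − sin φ₁ sin φ₂ ) = atan2(0.083937, -0.414022) = 168.539°.
Hence λ₂ = -34.719° + 168.539° = 133.820°.
The forward bearing on arrival equals the back-azimuth from the destination plus 180°.
Back-azimuth from P₂ (17.97°, 133.82°) to P₁ (63.63°, -34.72°), with Δλ' = λ₁ − λ₂ = -168.54°: atan2( sin Δλ' cos φ₁ , cos φ₂ sin φ₁ − sin φ₂ cos φ₁ cos Δλ' ) = 354.89°.
Final bearing = (354.89° + 180°) mod 360° = 174.89°.

final bearing 174.89°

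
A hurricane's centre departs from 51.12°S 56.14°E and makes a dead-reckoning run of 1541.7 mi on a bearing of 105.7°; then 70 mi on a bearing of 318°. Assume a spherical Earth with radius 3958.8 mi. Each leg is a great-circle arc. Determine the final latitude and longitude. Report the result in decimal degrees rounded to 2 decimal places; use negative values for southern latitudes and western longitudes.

latitude -50.93°, longitude 91.19°

Apply the spherical direct solution leg by leg, carrying full precision between legs.
Leg 1: from (-51.12°, 56.14°), δ = 1541.7/3958.8 = 0.389436 rad, θ = 105.7° → φ = -51.69°, λ = 92.27°.
Leg 2: from (-51.69°, 92.27°), δ = 70/3958.8 = 0.017682 rad, θ = 318° → φ = -50.93°, λ = 91.19°.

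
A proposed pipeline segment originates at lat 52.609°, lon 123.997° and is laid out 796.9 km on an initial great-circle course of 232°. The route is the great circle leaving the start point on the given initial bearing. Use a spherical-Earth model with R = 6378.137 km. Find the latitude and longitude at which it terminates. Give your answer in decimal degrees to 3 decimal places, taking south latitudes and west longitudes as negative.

latitude 47.879°, longitude 115.578°

δ = 796.9/6378.137 = 0.124942 rad (7.1587°).
Converting: φ₁ = 0.918200 rad, θ = 4.049164 rad.
Destination latitude: φ₂ = arcsin( sin φ₁ cos δ + cos φ₁ sin δ cos θ ) = arcsin(0.741727) = 47.879°.
Δλ = atan2( sin θ sin δ cos φ₁ , cos δ − sin φ₁ sin φ₂ ) = atan2(-0.059632, 0.402895) = -0.146942 rad = -8.419°.
λ₂ = λ₁ + Δλ = 115.578°.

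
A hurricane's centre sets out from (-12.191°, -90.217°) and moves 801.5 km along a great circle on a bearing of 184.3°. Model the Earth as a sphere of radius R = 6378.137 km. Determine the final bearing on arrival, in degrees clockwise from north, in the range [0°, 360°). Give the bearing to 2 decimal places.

Angular distance δ = d/R = 801.5 / 6378.137 = 0.125664 rad.
With φ₁ = -12.191° = -0.212773 rad and θ = 184.3° = 3.216642 rad:
Destination latitude: φ₂ = arcsin( sin φ₁ cos δ + cos φ₁ sin δ cos θ ) = arcsin(-0.331668) = -19.370°.
Δλ = atan2( sin θ sin δ cos φ₁ , cos δ − sin φ₁ sin φ₂ ) = atan2(-0.009185, 0.922076) = -0.009961 rad = -0.571°.
λ₂ = λ₁ + Δλ = -90.788°.
The forward bearing on arrival equals the back-azimuth from the destination plus 180°.
Back-azimuth from P₂ (-19.37°, -90.79°) to P₁ (-12.19°, -90.22°), with Δλ' = λ₁ − λ₂ = 0.57°: atan2( sin Δλ' cos φ₁ , cos φ₂ sin φ₁ − sin φ₂ cos φ₁ cos Δλ' ) = 4.46°.
Final bearing = (4.46° + 180°) mod 360° = 184.46°.

final bearing 184.46°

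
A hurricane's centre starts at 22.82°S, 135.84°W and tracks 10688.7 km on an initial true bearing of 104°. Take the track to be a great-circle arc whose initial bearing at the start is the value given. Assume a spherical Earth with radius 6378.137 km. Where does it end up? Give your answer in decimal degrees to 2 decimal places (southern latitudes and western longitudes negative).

δ = 10688.7/6378.137 = 1.675834 rad (96.0182°).
Start latitude φ₁ = -0.398284 rad; initial bearing θ = 1.815142 rad.
Applying the spherical law of cosines for sides, sin φ₂ = sin φ₁ cos δ + cos φ₁ sin δ cos θ = -0.181094, so φ₂ = -10.43°.
Δλ = atan2( sin θ sin δ cos φ₁ , cos δ − sin φ₁ sin φ₂ ) = atan2(0.889419, -0.175080) = 1.765159 rad = 101.14°.
Hence λ₂ = -135.84° + 101.14° = -34.70°.

latitude -10.43°, longitude -34.70°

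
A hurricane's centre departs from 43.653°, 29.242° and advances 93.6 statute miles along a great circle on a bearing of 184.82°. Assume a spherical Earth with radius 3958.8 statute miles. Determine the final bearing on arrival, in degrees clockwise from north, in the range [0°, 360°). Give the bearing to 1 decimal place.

final bearing 184.7°

δ = 93.6/3958.8 = 0.023644 rad (1.3547°).
Converting: φ₁ = 0.761889 rad, θ = 3.225718 rad.
Applying the spherical law of cosines for sides, sin φ₂ = sin φ₁ cos δ + cos φ₁ sin δ cos θ = 0.673051, so φ₂ = 42.303°.
Then Δλ = atan2(-0.001437, 0.535120) = -0.002686 rad, from sin θ sin δ cos φ₁ over cos δ − sin φ₁ sin φ₂.
λ₂ = λ₁ + Δλ = 29.088°.
The forward bearing on arrival equals the back-azimuth from the destination plus 180°.
Back-azimuth from P₂ (42.3°, 29.1°) to P₁ (43.7°, 29.2°), with Δλ' = λ₁ − λ₂ = 0.2°: atan2( sin Δλ' cos φ₁ , cos φ₂ sin φ₁ − sin φ₂ cos φ₁ cos Δλ' ) = 4.7°.
Final bearing = (4.7° + 180°) mod 360° = 184.7°.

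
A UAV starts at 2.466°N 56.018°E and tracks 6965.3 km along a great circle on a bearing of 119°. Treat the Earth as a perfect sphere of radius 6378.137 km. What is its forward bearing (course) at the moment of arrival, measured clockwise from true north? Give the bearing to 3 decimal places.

The arc subtends δ = 6965.3/6378.137 = 1.092059 rad at the centre.
Converting: φ₁ = 0.043040 rad, θ = 2.076942 rad.
Destination latitude: φ₂ = arcsin( sin φ₁ cos δ + cos φ₁ sin δ cos θ ) = arcsin(-0.410087) = -24.210°.
Then Δλ = atan2(0.775574, 0.478304) = 1.018181 rad, from sin θ sin δ cos φ₁ over cos δ − sin φ₁ sin φ₂.
λ₂ = 56.018° + 58.337° = 114.355°.
The forward bearing on arrival equals the back-azimuth from the destination plus 180°.
Back-azimuth from P₂ (-24.210°, 114.355°) to P₁ (2.466°, 56.018°), with Δλ' = λ₁ − λ₂ = -58.337°: atan2( sin Δλ' cos φ₁ , cos φ₂ sin φ₁ − sin φ₂ cos φ₁ cos Δλ' ) = 286.649°.
Final bearing = (286.649° + 180°) mod 360° = 106.649°.

final bearing 106.649°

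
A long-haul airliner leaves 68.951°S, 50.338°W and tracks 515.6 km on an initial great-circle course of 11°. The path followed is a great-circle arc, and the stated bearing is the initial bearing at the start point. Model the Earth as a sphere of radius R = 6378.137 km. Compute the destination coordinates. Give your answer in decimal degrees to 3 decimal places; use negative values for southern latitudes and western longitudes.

The arc subtends δ = 515.6/6378.137 = 0.080839 rad at the centre.
Converting: φ₁ = -1.203422 rad, θ = 0.191986 rad.
Applying the spherical law of cosines for sides, sin φ₂ = sin φ₁ cos δ + cos φ₁ sin δ cos θ = -0.901756, so φ₂ = -64.390°.
Then Δλ = atan2(0.005534, 0.155149) = 0.035654 rad, from sin θ sin δ cos φ₁ over cos δ − sin φ₁ sin φ₂.
λ₂ = -50.338° + 2.043° = -48.295°.

latitude -64.390°, longitude -48.295°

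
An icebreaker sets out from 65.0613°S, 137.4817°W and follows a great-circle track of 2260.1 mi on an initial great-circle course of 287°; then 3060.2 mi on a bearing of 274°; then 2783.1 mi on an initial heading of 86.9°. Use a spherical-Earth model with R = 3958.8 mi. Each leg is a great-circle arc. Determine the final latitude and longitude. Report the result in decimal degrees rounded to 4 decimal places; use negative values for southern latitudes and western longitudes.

Apply the spherical direct solution leg by leg, carrying full precision between legs.
Leg 1: from (-65.0613°, -137.4817°), δ = 2260.1/3958.8 = 0.570905 rad, θ = 287° → φ = -44.1341°, λ = 176.4606°.
Leg 2: from (-44.1341°, 176.4606°), δ = 3060.2/3958.8 = 0.773012 rad, θ = 274° → φ = -27.6124°, λ = 124.6352°.
Leg 3: from (-27.6124°, 124.6352°), δ = 2783.1/3958.8 = 0.703016 rad, θ = 86.9° → φ = -18.8209°, λ = 167.6387°.

latitude -18.8209°, longitude 167.6387°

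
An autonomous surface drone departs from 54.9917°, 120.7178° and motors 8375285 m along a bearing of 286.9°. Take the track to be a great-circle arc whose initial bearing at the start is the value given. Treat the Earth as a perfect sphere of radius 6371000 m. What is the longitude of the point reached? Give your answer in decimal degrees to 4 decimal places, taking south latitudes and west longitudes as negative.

Central angle δ = d/R = 1.314595 rad.
With φ₁ = 54.9917° = 0.959786 rad and θ = 286.9° = 5.007350 rad:
sin φ₂ = sin φ₁ cos δ + cos φ₁ sin δ cos θ = (0.819069)(0.253408) + (0.573695)(0.967360)(0.290702) = 0.368889
φ₂ = asin(0.368889) = 0.377814 rad = 21.6471°.
Δλ = atan2( sin θ sin δ cos φ₁ , cos δ − sin φ₁ sin φ₂ ) = atan2(-0.531002, -0.048738) = -1.662325 rad = -95.2442°.
Hence λ₂ = 120.7178° + -95.2442° = 25.4736°.

longitude 25.4736°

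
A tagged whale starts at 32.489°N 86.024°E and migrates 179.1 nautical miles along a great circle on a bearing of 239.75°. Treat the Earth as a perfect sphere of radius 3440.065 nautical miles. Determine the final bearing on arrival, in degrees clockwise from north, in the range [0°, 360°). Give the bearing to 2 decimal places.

Angular distance δ = d/R = 179.1 / 3440.065 = 0.052063 rad.
Start latitude φ₁ = 0.567040 rad; initial bearing θ = 4.184427 rad.
Destination latitude: φ₂ = arcsin( sin φ₁ cos δ + cos φ₁ sin δ cos θ ) = arcsin(0.514297) = 30.950°.
Δλ = atan2( sin θ sin δ cos φ₁ , cos δ − sin φ₁ sin φ₂ ) = atan2(-0.037918, 0.722397) = -0.052441 rad = -3.005°.
Hence λ₂ = 86.024° + -3.005° = 83.019°.
The forward bearing on arrival equals the back-azimuth from the destination plus 180°.
Back-azimuth from P₂ (30.95°, 83.02°) to P₁ (32.49°, 86.02°), with Δλ' = λ₁ − λ₂ = 3.00°: atan2( sin Δλ' cos φ₁ , cos φ₂ sin φ₁ − sin φ₂ cos φ₁ cos Δλ' ) = 58.17°.
Final bearing = (58.17° + 180°) mod 360° = 238.17°.

final bearing 238.17°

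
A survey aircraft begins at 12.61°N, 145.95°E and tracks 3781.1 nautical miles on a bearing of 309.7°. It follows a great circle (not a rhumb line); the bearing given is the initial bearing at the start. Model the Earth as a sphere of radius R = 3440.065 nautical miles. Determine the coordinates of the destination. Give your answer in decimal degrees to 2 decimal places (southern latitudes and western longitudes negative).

Central angle δ = d/R = 1.099136 rad.
With φ₁ = 12.61° = 0.220086 rad and θ = 309.7° = 5.405285 rad:
sin φ₂ = sin φ₁ cos δ + cos φ₁ sin δ cos θ = (0.218314)(0.454366) + (0.975879)(0.890815)(0.638768) = 0.654493
φ₂ = asin(0.654493) = 0.713511 rad = 40.88°.
Δλ = atan2( sin θ sin δ cos φ₁ , cos δ − sin φ₁ sin φ₂ ) = atan2(-0.668860, 0.311481) = -1.134972 rad = -65.03°.
Hence λ₂ = 145.95° + -65.03° = 80.92°.

latitude 40.88°, longitude 80.92°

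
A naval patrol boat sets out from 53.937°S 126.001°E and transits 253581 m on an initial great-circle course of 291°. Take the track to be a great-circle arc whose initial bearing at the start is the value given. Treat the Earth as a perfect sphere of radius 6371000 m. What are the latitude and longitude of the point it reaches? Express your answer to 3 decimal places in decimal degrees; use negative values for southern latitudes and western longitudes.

The arc subtends δ = 253581/6371000 = 0.039802 rad at the centre.
Converting: φ₁ = -0.941378 rad, θ = 5.078908 rad.
Destination latitude: φ₂ = arcsin( sin φ₁ cos δ + cos φ₁ sin δ cos θ ) = arcsin(-0.799335) = -53.067°.
Δλ = atan2( sin θ sin δ cos φ₁ , cos δ − sin φ₁ sin φ₂ ) = atan2(-0.021869, 0.353049) = -0.061863 rad = -3.544°.
λ₂ = λ₁ + Δλ = 122.457°.

latitude -53.067°, longitude 122.457°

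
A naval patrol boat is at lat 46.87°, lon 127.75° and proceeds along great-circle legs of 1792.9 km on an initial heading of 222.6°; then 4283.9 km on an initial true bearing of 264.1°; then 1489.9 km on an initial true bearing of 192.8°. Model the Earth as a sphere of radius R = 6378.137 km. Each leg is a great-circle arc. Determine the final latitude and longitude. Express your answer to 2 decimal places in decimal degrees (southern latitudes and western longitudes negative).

Apply the spherical direct solution leg by leg, carrying full precision between legs.
Leg 1: from (46.87°, 127.75°), δ = 1792.9/6378.137 = 0.281101 rad, θ = 222.6° → φ = 34.16°, λ = 114.63°.
Leg 2: from (34.16°, 114.63°), δ = 4283.9/6378.137 = 0.671654 rad, θ = 264.1° → φ = 22.75°, λ = 72.47°.
Leg 3: from (22.75°, 72.47°), δ = 1489.9/6378.137 = 0.233595 rad, θ = 192.8° → φ = 9.67°, λ = 69.49°.

latitude 9.67°, longitude 69.49°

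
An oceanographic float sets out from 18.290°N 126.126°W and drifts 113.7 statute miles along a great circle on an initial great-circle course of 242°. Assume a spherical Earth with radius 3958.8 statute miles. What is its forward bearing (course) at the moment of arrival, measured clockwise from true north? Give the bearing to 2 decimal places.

The arc subtends δ = 113.7/3958.8 = 0.028721 rad at the centre.
Start latitude φ₁ = 0.319221 rad; initial bearing θ = 4.223697 rad.
Applying the spherical law of cosines for sides, sin φ₂ = sin φ₁ cos δ + cos φ₁ sin δ cos θ = 0.300897, so φ₂ = 17.511°.
For the longitude increment, Δλ = atan2( sin θ sin δ cos φ₁, cos δ − sin φ₁ sin φ₂ ) = atan2(-0.024075, 0.905158) = -1.524°.
λ₂ = λ₁ + Δλ = -127.650°.
The forward bearing on arrival equals the back-azimuth from the destination plus 180°.
Back-azimuth from P₂ (17.51°, -127.65°) to P₁ (18.29°, -126.13°), with Δλ' = λ₁ − λ₂ = 1.52°: atan2( sin Δλ' cos φ₁ , cos φ₂ sin φ₁ − sin φ₂ cos φ₁ cos Δλ' ) = 61.53°.
Final bearing = (61.53° + 180°) mod 360° = 241.53°.

final bearing 241.53°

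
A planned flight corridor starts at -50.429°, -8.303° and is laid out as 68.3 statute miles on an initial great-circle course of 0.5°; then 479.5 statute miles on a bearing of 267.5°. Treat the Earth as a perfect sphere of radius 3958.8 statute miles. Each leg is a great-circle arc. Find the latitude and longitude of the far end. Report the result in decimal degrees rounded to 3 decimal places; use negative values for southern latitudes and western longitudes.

latitude -49.252°, longitude -18.947°

Apply the spherical direct solution leg by leg, carrying full precision between legs.
Leg 1: from (-50.429°, -8.303°), δ = 68.3/3958.8 = 0.017253 rad, θ = 0.5° → φ = -49.441°, λ = -8.290°.
Leg 2: from (-49.441°, -8.290°), δ = 479.5/3958.8 = 0.121123 rad, θ = 267.5° → φ = -49.252°, λ = -18.947°.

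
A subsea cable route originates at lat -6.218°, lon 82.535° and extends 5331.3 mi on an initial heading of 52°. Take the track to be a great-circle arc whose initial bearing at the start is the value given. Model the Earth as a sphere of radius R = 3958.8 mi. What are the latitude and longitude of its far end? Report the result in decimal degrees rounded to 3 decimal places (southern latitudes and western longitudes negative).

latitude 34.936°, longitude 152.121°

Central angle δ = d/R = 1.346696 rad.
Converting: φ₁ = -0.108525 rad, θ = 0.907571 rad.
Applying the spherical law of cosines for sides, sin φ₂ = sin φ₁ cos δ + cos φ₁ sin δ cos θ = 0.572665, so φ₂ = 34.936°.
Then Δλ = atan2(0.763786, 0.284256) = 1.214512 rad, from sin θ sin δ cos φ₁ over cos δ − sin φ₁ sin φ₂.
λ₂ = 82.535° + 69.586° = 152.121°.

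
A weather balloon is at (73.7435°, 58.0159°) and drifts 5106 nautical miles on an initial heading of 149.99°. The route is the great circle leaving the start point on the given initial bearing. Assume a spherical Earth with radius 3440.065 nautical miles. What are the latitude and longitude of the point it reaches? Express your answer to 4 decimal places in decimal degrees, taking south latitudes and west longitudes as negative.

latitude -9.1223°, longitude 88.3249°

The arc subtends δ = 5106/3440.065 = 1.484274 rad at the centre.
Start latitude φ₁ = 1.287067 rad; initial bearing θ = 2.617819 rad.
sin φ₂ = sin φ₁ cos δ + cos φ₁ sin δ cos θ = (0.960018)(0.086414) + (0.279938)(0.996259)(-0.865938) = -0.158543
φ₂ = asin(-0.158543) = -0.159215 rad = -9.1223°.
Δλ = atan2( sin θ sin δ cos φ₁ , cos δ − sin φ₁ sin φ₂ ) = atan2(0.139488, 0.238618) = 0.528992 rad = 30.3090°.
λ₂ = λ₁ + Δλ = 88.3249°.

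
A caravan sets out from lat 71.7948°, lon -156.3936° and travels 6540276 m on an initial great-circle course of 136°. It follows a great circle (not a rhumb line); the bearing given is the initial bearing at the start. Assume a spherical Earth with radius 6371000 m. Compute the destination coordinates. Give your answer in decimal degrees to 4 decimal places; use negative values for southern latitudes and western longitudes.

latitude 17.4318°, longitude -117.8648°

Central angle δ = d/R = 1.026570 rad.
Start latitude φ₁ = 1.253056 rad; initial bearing θ = 2.373648 rad.
Destination latitude: φ₂ = arcsin( sin φ₁ cos δ + cos φ₁ sin δ cos θ ) = arcsin(0.299571) = 17.4318°.
Δλ = atan2( sin θ sin δ cos φ₁ , cos δ − sin φ₁ sin φ₂ ) = atan2(0.185672, 0.233181) = 0.672454 rad = 38.5288°.
λ₂ = -156.3936° + 38.5288° = -117.8648°.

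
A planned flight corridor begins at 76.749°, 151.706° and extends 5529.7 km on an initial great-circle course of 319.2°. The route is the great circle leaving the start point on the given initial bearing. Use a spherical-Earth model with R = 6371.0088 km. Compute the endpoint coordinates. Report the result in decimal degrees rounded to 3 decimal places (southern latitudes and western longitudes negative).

Central angle δ = d/R = 0.867947 rad.
With φ₁ = 76.749° = 1.339523 rad and θ = 319.2° = 5.571091 rad:
Destination latitude: φ₂ = arcsin( sin φ₁ cos δ + cos φ₁ sin δ cos θ ) = arcsin(0.761578) = 49.603°.
Δλ = atan2( sin θ sin δ cos φ₁ , cos δ − sin φ₁ sin φ₂ ) = atan2(-0.114279, -0.094907) = -2.263850 rad = -129.709°.
Hence λ₂ = 151.706° + -129.709° = 21.997°.

latitude 49.603°, longitude 21.997°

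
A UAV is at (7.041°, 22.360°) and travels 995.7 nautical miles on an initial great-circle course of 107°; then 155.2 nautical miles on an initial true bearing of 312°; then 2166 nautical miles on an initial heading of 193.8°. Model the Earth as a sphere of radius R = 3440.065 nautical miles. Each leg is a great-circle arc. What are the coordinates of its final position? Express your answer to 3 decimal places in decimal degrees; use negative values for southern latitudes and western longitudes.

Apply the spherical direct solution leg by leg, carrying full precision between legs.
Leg 1: from (7.041°, 22.360°), δ = 995.7/3440.065 = 0.289442 rad, θ = 107° → φ = 1.986°, λ = 38.209°.
Leg 2: from (1.986°, 38.209°), δ = 155.2/3440.065 = 0.045115 rad, θ = 312° → φ = 3.715°, λ = 36.285°.
Leg 3: from (3.715°, 36.285°), δ = 2166/3440.065 = 0.629639 rad, θ = 193.8° → φ = -31.218°, λ = 26.831°.

latitude -31.218°, longitude 26.831°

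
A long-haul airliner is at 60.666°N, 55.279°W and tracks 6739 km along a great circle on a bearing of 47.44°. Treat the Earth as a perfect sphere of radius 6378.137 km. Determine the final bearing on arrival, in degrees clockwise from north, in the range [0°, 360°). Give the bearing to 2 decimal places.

final bearing 148.81°

Angular distance δ = d/R = 6739 / 6378.137 = 1.056578 rad.
Converting: φ₁ = 1.058821 rad, θ = 0.827984 rad.
Destination latitude: φ₂ = arcsin( sin φ₁ cos δ + cos φ₁ sin δ cos θ ) = arcsin(0.717287) = 45.831°.
Then Δλ = atan2(0.314180, -0.133461) = 1.972491 rad, from sin θ sin δ cos φ₁ over cos δ − sin φ₁ sin φ₂.
λ₂ = λ₁ + Δλ = 57.736°.
The forward bearing on arrival equals the back-azimuth from the destination plus 180°.
Back-azimuth from P₂ (45.83°, 57.74°) to P₁ (60.67°, -55.28°), with Δλ' = λ₁ − λ₂ = -113.02°: atan2( sin Δλ' cos φ₁ , cos φ₂ sin φ₁ − sin φ₂ cos φ₁ cos Δλ' ) = 328.81°.
Final bearing = (328.81° + 180°) mod 360° = 148.81°.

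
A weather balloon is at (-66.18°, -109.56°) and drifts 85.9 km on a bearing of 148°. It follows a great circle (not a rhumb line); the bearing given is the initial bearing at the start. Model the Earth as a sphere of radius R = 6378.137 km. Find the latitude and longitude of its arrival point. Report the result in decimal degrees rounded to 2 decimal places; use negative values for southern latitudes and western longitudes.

The arc subtends δ = 85.9/6378.137 = 0.013468 rad at the centre.
Start latitude φ₁ = -1.155059 rad; initial bearing θ = 2.583087 rad.
Applying the spherical law of cosines for sides, sin φ₂ = sin φ₁ cos δ + cos φ₁ sin δ cos θ = -0.919348, so φ₂ = -66.83°.
For the longitude increment, Δλ = atan2( sin θ sin δ cos φ₁, cos δ − sin φ₁ sin φ₂ ) = atan2(0.002882, 0.158872) = 1.04°.
λ₂ = λ₁ + Δλ = -108.52°.

latitude -66.83°, longitude -108.52°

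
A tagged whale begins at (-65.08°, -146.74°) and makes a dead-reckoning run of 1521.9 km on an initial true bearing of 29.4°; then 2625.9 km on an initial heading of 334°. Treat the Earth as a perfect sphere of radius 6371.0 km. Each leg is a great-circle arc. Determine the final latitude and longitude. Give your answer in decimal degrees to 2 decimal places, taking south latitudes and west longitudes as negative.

Apply the spherical direct solution leg by leg, carrying full precision between legs.
Leg 1: from (-65.08°, -146.74°), δ = 1521.9/6371 = 0.238879 rad, θ = 29.4° → φ = -52.59°, λ = -135.72°.
Leg 2: from (-52.59°, -135.72°), δ = 2625.9/6371 = 0.412164 rad, θ = 334° → φ = -30.60°, λ = -147.49°.

latitude -30.60°, longitude -147.49°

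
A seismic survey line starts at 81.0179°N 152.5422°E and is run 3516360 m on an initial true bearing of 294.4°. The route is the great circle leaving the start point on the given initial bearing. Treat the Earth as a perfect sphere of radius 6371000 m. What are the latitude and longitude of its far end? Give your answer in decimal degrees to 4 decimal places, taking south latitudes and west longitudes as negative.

latitude 61.0318°, longitude 52.9140°

Central angle δ = d/R = 0.551932 rad.
With φ₁ = 81.0179° = 1.414029 rad and θ = 294.4° = 5.138249 rad:
sin φ₂ = sin φ₁ cos δ + cos φ₁ sin δ cos θ = (0.987737)(0.851513) + (0.156126)(0.524333)(0.413104) = 0.874889
φ₂ = asin(0.874889) = 1.065206 rad = 61.0318°.
Δλ = atan2( sin θ sin δ cos φ₁ , cos δ − sin φ₁ sin φ₂ ) = atan2(-0.074550, -0.012647) = -1.738840 rad = -99.6282°.
λ₂ = λ₁ + Δλ = 52.9140°.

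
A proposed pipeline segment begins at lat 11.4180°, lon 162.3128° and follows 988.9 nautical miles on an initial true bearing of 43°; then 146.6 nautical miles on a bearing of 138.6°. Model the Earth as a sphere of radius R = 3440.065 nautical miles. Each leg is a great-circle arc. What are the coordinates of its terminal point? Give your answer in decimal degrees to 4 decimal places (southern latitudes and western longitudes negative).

Apply the spherical direct solution leg by leg, carrying full precision between legs.
Leg 1: from (11.4180°, 162.3128°), δ = 988.9/3440.065 = 0.287465 rad, θ = 43° → φ = 23.1471°, λ = 174.4522°.
Leg 2: from (23.1471°, 174.4522°), δ = 146.6/3440.065 = 0.042615 rad, θ = 138.6° → φ = 21.3062°, λ = 176.1851°.

latitude 21.3062°, longitude 176.1851°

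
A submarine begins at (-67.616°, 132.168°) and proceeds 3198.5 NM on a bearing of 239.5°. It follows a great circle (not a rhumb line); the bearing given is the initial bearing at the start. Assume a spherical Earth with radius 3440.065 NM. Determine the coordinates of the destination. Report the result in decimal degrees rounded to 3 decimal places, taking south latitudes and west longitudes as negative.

The arc subtends δ = 3198.5/3440.065 = 0.929779 rad at the centre.
Start latitude φ₁ = -1.180122 rad; initial bearing θ = 4.180064 rad.
Applying the spherical law of cosines for sides, sin φ₂ = sin φ₁ cos δ + cos φ₁ sin δ cos θ = -0.707861, so φ₂ = -45.061°.
Then Δλ = atan2(-0.262983, -0.056515) = -1.782475 rad, from sin θ sin δ cos φ₁ over cos δ − sin φ₁ sin φ₂.
λ₂ = λ₁ + Δλ = 30.040°.

latitude -45.061°, longitude 30.040°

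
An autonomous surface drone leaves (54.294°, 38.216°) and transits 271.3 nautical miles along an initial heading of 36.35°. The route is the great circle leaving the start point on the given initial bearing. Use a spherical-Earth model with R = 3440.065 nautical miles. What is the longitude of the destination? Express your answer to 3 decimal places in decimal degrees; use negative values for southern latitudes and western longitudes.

δ = 271.3/3440.065 = 0.078865 rad (4.5186°).
With φ₁ = 54.294° = 0.947609 rad and θ = 36.35° = 0.634427 rad:
Destination latitude: φ₂ = arcsin( sin φ₁ cos δ + cos φ₁ sin δ cos θ ) = arcsin(0.846531) = 57.836°.
Then Δλ = atan2(0.027253, 0.309489) = 0.087831 rad, from sin θ sin δ cos φ₁ over cos δ − sin φ₁ sin φ₂.
λ₂ = 38.216° + 5.032° = 43.248°.

longitude 43.248°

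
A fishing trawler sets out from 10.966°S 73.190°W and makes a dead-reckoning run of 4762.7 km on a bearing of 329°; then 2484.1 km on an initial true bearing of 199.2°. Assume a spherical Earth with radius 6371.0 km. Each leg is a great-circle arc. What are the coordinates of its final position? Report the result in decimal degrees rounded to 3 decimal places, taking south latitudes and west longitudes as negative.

Apply the spherical direct solution leg by leg, carrying full precision between legs.
Leg 1: from (-10.966°, -73.190°), δ = 4762.7/6371 = 0.747559 rad, θ = 329° → φ = 25.633°, λ = -96.043°.
Leg 2: from (25.633°, -96.043°), δ = 2484.1/6371 = 0.389907 rad, θ = 199.2° → φ = 4.387°, λ = -103.245°.

latitude 4.387°, longitude -103.245°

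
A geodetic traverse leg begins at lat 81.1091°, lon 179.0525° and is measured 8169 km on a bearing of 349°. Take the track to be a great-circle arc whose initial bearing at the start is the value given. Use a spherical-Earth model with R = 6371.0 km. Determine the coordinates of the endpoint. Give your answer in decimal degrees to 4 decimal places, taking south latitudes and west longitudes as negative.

latitude 25.2527°, longitude 10.7209°

Angular distance δ = d/R = 8169 / 6371 = 1.282216 rad.
With φ₁ = 81.1091° = 1.415621 rad and θ = 349° = 6.091199 rad:
sin φ₂ = sin φ₁ cos δ + cos φ₁ sin δ cos θ = (0.987984)(0.284591) + (0.154553)(0.958649)(0.981627) = 0.426612
φ₂ = asin(0.426612) = 0.440744 rad = 25.2527°.
Δλ = atan2( sin θ sin δ cos φ₁ , cos δ − sin φ₁ sin φ₂ ) = atan2(-0.028271, -0.136895) = -2.937941 rad = -168.3316°.
λ₂ = λ₁ + Δλ = 10.7209°.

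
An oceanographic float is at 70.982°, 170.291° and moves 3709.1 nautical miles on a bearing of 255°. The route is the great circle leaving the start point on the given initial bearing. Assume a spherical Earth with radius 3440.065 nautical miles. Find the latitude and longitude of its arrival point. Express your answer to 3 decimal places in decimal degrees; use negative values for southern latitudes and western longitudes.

latitude 21.887°, longitude 103.771°

The arc subtends δ = 3709.1/3440.065 = 1.078206 rad at the centre.
Converting: φ₁ = 1.238870 rad, θ = 4.450590 rad.
Applying the spherical law of cosines for sides, sin φ₂ = sin φ₁ cos δ + cos φ₁ sin δ cos θ = 0.372783, so φ₂ = 21.887°.
Then Δλ = atan2(-0.277340, 0.120474) = -1.160998 rad, from sin θ sin δ cos φ₁ over cos δ − sin φ₁ sin φ₂.
λ₂ = 170.291° + -66.520° = 103.771°.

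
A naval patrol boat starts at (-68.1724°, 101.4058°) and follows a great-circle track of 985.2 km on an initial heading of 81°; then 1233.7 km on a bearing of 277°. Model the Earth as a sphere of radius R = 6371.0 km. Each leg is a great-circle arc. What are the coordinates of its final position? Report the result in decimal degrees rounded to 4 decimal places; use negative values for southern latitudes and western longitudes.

Apply the spherical direct solution leg by leg, carrying full precision between legs.
Leg 1: from (-68.1724°, 101.4058°), δ = 985.2/6371 = 0.154638 rad, θ = 81° → φ = -65.2675°, λ = 122.7276°.
Leg 2: from (-65.2675°, 122.7276°), δ = 1233.7/6371 = 0.193643 rad, θ = 277° → φ = -61.8218°, λ = 98.8692°.

latitude -61.8218°, longitude 98.8692°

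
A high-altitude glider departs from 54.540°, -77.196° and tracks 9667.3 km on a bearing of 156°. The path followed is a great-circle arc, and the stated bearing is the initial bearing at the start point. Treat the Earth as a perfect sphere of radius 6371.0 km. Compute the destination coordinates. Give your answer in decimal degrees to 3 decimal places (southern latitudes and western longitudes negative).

Central angle δ = d/R = 1.517391 rad.
Converting: φ₁ = 0.951903 rad, θ = 2.722714 rad.
sin φ₂ = sin φ₁ cos δ + cos φ₁ sin δ cos θ = (0.814521)(0.053380) + (0.580134)(0.998574)(-0.913545) = -0.485745
φ₂ = asin(-0.485745) = -0.507215 rad = -29.061°.
Δλ = atan2( sin θ sin δ cos φ₁ , cos δ − sin φ₁ sin φ₂ ) = atan2(0.235626, 0.449029) = 0.483247 rad = 27.688°.
λ₂ = λ₁ + Δλ = -49.508°.

latitude -29.061°, longitude -49.508°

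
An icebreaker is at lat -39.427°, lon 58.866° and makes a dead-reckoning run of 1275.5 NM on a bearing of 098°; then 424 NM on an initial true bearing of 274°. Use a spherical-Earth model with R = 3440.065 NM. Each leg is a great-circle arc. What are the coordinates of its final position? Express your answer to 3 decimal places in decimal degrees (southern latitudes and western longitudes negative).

latitude -38.276°, longitude 77.424°

Apply the spherical direct solution leg by leg, carrying full precision between legs.
Leg 1: from (-39.427°, 58.866°), δ = 1275.5/3440.065 = 0.370778 rad, θ = 98° → φ = -39.116°, λ = 86.412°.
Leg 2: from (-39.116°, 86.412°), δ = 424/3440.065 = 0.123253 rad, θ = 274° → φ = -38.276°, λ = 77.424°.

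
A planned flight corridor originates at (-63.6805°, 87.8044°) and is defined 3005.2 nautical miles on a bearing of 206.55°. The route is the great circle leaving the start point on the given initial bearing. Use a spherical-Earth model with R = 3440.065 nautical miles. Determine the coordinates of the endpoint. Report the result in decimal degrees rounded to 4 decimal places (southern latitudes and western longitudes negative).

latitude -61.5921°, longitude -46.1179°

The arc subtends δ = 3005.2/3440.065 = 0.873588 rad at the centre.
With φ₁ = -63.6805° = -1.111434 rad and θ = 206.55° = 3.604978 rad:
sin φ₂ = sin φ₁ cos δ + cos φ₁ sin δ cos θ = (-0.896336)(0.642080) + (0.443376)(0.766638)(-0.894545) = -0.879583
φ₂ = asin(-0.879583) = -1.074985 rad = -61.5921°.
For the longitude increment, Δλ = atan2( sin θ sin δ cos φ₁, cos δ − sin φ₁ sin φ₂ ) = atan2(-0.151932, -0.146321) = -133.9223°.
Hence λ₂ = 87.8044° + -133.9223° = -46.1179°.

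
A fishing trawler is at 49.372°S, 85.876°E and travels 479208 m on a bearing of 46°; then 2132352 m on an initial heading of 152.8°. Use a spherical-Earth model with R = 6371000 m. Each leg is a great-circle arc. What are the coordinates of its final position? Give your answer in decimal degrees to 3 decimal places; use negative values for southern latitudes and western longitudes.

latitude -62.202°, longitude 109.144°

Apply the spherical direct solution leg by leg, carrying full precision between legs.
Leg 1: from (-49.372°, 85.876°), δ = 479208/6371000 = 0.075217 rad, θ = 46° → φ = -46.288°, λ = 90.362°.
Leg 2: from (-46.288°, 90.362°), δ = 2132352/6371000 = 0.334697 rad, θ = 152.8° → φ = -62.202°, λ = 109.144°.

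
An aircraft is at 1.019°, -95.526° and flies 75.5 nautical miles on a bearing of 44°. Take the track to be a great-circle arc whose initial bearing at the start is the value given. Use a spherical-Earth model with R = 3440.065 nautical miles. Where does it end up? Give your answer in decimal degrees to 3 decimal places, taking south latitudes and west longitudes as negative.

Angular distance δ = d/R = 75.5 / 3440.065 = 0.021947 rad.
With φ₁ = 1.019° = 0.017785 rad and θ = 44° = 0.767945 rad:
Applying the spherical law of cosines for sides, sin φ₂ = sin φ₁ cos δ + cos φ₁ sin δ cos θ = 0.033563, so φ₂ = 1.923°.
Then Δλ = atan2(0.015242, 0.999162) = 0.015254 rad, from sin θ sin δ cos φ₁ over cos δ − sin φ₁ sin φ₂.
λ₂ = -95.526° + 0.874° = -94.652°.

latitude 1.923°, longitude -94.652°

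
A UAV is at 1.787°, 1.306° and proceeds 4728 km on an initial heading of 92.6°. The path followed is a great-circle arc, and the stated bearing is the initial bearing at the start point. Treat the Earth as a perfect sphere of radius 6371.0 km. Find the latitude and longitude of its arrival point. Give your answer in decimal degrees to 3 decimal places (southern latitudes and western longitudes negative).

latitude -0.439°, longitude 43.773°

Angular distance δ = d/R = 4728 / 6371 = 0.742113 rad.
Start latitude φ₁ = 0.031189 rad; initial bearing θ = 1.616175 rad.
Destination latitude: φ₂ = arcsin( sin φ₁ cos δ + cos φ₁ sin δ cos θ ) = arcsin(-0.007660) = -0.439°.
Δλ = atan2( sin θ sin δ cos φ₁ , cos δ − sin φ₁ sin φ₂ ) = atan2(0.674822, 0.737281) = 0.741196 rad = 42.467°.
λ₂ = λ₁ + Δλ = 43.773°.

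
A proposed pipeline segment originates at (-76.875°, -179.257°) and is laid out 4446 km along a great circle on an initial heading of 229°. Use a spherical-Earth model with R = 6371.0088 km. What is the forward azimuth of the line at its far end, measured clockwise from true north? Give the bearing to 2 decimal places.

δ = 4446/6371.0088 = 0.697849 rad (39.9838°).
With φ₁ = -76.875° = -1.341722 rad and θ = 229° = 3.996804 rad:
Destination latitude: φ₂ = arcsin( sin φ₁ cos δ + cos φ₁ sin δ cos θ ) = arcsin(-0.841937) = -57.345°.
Then Δλ = atan2(-0.110122, -0.053717) = -2.024635 rad, from sin θ sin δ cos φ₁ over cos δ − sin φ₁ sin φ₂.
λ₂ = -179.257° + -116.003° = -295.260°, normalized to (−180°, 180°] → 64.740°.
The forward bearing on arrival equals the back-azimuth from the destination plus 180°.
Back-azimuth from P₂ (-57.35°, 64.74°) to P₁ (-76.88°, -179.26°), with Δλ' = λ₁ − λ₂ = -244.00°: atan2( sin Δλ' cos φ₁ , cos φ₂ sin φ₁ − sin φ₂ cos φ₁ cos Δλ' ) = 161.48°.
Final bearing = (161.48° + 180°) mod 360° = 341.48°.

final bearing 341.48°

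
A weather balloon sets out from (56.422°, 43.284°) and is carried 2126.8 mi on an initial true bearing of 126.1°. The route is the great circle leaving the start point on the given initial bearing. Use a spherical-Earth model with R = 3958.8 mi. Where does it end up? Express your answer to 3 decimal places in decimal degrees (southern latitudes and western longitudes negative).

latitude 33.299°, longitude 72.935°

The arc subtends δ = 2126.8/3958.8 = 0.537234 rad at the centre.
With φ₁ = 56.422° = 0.984750 rad and θ = 126.1° = 2.200860 rad:
sin φ₂ = sin φ₁ cos δ + cos φ₁ sin δ cos θ = (0.833134)(0.859128) + (0.553072)(0.511761)(-0.589196) = 0.549002
φ₂ = asin(0.549002) = 0.581169 rad = 33.299°.
Δλ = atan2( sin θ sin δ cos φ₁ , cos δ − sin φ₁ sin φ₂ ) = atan2(0.228694, 0.401736) = 0.517513 rad = 29.651°.
λ₂ = λ₁ + Δλ = 72.935°.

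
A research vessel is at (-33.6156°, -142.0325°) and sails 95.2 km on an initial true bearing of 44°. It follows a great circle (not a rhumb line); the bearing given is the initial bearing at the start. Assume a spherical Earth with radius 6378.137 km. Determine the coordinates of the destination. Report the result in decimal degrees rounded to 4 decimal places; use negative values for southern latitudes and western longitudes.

latitude -32.9984°, longitude -141.3242°

δ = 95.2/6378.137 = 0.014926 rad (0.8552°).
With φ₁ = -33.6156° = -0.586703 rad and θ = 44° = 0.767945 rad:
Destination latitude: φ₂ = arcsin( sin φ₁ cos δ + cos φ₁ sin δ cos θ ) = arcsin(-0.544616) = -32.9984°.
Then Δλ = atan2(0.008634, 0.698379) = 0.012363 rad, from sin θ sin δ cos φ₁ over cos δ − sin φ₁ sin φ₂.
λ₂ = -142.0325° + 0.7083° = -141.3242°.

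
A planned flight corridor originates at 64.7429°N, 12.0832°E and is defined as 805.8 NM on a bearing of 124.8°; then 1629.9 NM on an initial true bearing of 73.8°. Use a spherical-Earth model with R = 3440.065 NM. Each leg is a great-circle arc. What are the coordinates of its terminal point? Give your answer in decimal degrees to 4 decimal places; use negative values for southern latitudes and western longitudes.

Apply the spherical direct solution leg by leg, carrying full precision between legs.
Leg 1: from (64.7429°, 12.0832°), δ = 805.8/3440.065 = 0.234240 rad, θ = 124.8° → φ = 55.4048°, λ = 31.6972°.
Leg 2: from (55.4048°, 31.6972°), δ = 1629.9/3440.065 = 0.473799 rad, θ = 73.8° → φ = 53.5888°, λ = 79.2720°.

latitude 53.5888°, longitude 79.2720°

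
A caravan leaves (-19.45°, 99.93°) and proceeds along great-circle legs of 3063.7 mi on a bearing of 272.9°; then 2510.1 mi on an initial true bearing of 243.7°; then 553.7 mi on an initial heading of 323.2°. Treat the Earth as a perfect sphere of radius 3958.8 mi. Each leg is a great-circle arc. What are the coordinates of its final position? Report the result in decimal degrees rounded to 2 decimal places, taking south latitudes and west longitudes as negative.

Apply the spherical direct solution leg by leg, carrying full precision between legs.
Leg 1: from (-19.45°, 99.93°), δ = 3063.7/3958.8 = 0.773896 rad, θ = 272.9° → φ = -11.82°, λ = 54.44°.
Leg 2: from (-11.82°, 54.44°), δ = 2510.1/3958.8 = 0.634056 rad, θ = 243.7° → φ = -24.96°, λ = 18.58°.
Leg 3: from (-24.96°, 18.58°), δ = 553.7/3958.8 = 0.139866 rad, θ = 323.2° → φ = -18.46°, λ = 13.53°.

latitude -18.46°, longitude 13.53°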